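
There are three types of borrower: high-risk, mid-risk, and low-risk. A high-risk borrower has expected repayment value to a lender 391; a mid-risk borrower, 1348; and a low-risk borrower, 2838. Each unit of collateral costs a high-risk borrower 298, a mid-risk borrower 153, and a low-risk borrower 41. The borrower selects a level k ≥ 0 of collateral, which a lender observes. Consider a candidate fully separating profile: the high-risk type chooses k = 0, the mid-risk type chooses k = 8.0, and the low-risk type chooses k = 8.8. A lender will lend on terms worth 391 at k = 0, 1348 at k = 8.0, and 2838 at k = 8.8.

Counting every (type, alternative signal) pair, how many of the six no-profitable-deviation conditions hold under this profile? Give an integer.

High-risk (own payoff 391): to k=8.0 gives 1348 − 298×8.0 = -1036 → no gain ✓; to k=8.8 gives 2838 − 298×8.8 = 215.6 → no gain ✓.
Mid-risk (own payoff 1348 − 153×8.0 = 124): to k=0 gives 391 → profitable ✗; to k=8.8 gives 2838 − 153×8.8 = 1491.6 → profitable ✗.
Low-risk (own payoff 2838 − 41×8.8 = 2477.2): to k=0 gives 391 → no gain ✓; to k=8.0 gives 1348 − 41×8.0 = 1020 → no gain ✓.
4 of the 6 constraints hold; not an equilibrium.

4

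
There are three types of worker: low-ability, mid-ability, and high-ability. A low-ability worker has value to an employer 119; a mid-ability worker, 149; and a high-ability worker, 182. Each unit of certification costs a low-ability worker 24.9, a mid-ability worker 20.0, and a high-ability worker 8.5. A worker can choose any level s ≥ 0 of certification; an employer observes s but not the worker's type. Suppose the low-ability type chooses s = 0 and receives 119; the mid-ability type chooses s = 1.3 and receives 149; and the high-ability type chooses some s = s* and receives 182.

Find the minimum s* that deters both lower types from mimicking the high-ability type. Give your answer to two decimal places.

2.95

Low-ability type (on-path payoff 119) won't mimic when 119 ≥ 182 − 24.9·s*, i.e. s* ≥ 2.53.
Mid-ability type (on-path payoff 149 − 20.0×1.3 = 123) won't mimic when 123 ≥ 182 − 20.0·s*, i.e. s* ≥ 2.95.
Both must hold, so s* = max(2.53, 2.95) = 2.95. The mid-ability type's constraint binds.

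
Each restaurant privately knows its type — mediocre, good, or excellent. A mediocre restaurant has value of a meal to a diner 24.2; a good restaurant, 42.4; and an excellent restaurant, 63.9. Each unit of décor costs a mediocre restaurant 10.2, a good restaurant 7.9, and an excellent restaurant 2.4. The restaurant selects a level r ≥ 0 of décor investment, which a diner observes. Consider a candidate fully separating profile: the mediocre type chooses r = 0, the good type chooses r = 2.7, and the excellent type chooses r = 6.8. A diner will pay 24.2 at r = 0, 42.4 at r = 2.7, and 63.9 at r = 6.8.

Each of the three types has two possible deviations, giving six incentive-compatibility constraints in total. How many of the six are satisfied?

5

Mediocre (own payoff 24.2): to r=2.7 gives 42.4 − 10.2×2.7 = 14.86 → no gain ✓; to r=6.8 gives 63.9 − 10.2×6.8 = -5.46 → no gain ✓.
Excellent (own payoff 63.9 − 2.4×6.8 = 47.58): to r=0 gives 24.2 → no gain ✓; to r=2.7 gives 42.4 − 2.4×2.7 = 35.92 → no gain ✓.
Good (own payoff 42.4 − 7.9×2.7 = 21.07): to r=0 gives 24.2 → profitable ✗; to r=6.8 gives 63.9 − 7.9×6.8 = 10.18 → no gain ✓.
5 of the 6 constraints hold; not an equilibrium.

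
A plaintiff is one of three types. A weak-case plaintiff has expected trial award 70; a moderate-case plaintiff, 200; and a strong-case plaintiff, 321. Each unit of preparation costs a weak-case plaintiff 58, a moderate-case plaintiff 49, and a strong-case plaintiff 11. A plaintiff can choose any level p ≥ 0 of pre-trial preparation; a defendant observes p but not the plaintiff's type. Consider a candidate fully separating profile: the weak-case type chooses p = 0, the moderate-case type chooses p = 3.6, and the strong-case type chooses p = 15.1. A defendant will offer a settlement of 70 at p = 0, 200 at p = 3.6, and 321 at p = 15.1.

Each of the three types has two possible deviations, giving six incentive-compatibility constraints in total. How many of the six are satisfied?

4

Weak-case (own payoff 70): to p=3.6 gives 200 − 58×3.6 = -8.8 → no gain ✓; to p=15.1 gives 321 − 58×15.1 = -554.8 → no gain ✓.
Strong-case (own payoff 321 − 11×15.1 = 154.9): to p=0 gives 70 → no gain ✓; to p=3.6 gives 200 − 11×3.6 = 160.4 → profitable ✗.
Moderate-case (own payoff 200 − 49×3.6 = 23.6): to p=0 gives 70 → profitable ✗; to p=15.1 gives 321 − 49×15.1 = -418.9 → no gain ✓.
4 of the 6 constraints hold; not an equilibrium.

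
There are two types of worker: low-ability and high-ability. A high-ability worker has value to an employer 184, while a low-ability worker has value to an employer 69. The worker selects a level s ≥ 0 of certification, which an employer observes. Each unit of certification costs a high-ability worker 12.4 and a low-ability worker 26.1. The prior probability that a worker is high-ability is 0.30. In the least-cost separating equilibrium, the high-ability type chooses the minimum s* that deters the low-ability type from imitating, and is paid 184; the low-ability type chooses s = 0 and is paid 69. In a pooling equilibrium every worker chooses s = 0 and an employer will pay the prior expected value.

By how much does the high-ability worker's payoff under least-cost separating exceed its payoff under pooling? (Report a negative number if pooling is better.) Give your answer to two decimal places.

Least-cost separating signal: s* solves 69 = 184 − 26.1·s*, so s* = (184 − 69)/26.1 ≈ 4.4061.
High-ability type's separating payoff: 184 − 12.4 × s* = 184 − 12.4 × (184 − 69)/26.1 = 184 − 1426/26.1 ≈ 129.3640.
Pooling payoff: 0.30 × 184 + 0.70 × 69 = 103.5.
Difference: 129.3640 − 103.5 = 25.864, i.e. 25.86 to two decimal places.
The high-ability type prefers to separate.

25.86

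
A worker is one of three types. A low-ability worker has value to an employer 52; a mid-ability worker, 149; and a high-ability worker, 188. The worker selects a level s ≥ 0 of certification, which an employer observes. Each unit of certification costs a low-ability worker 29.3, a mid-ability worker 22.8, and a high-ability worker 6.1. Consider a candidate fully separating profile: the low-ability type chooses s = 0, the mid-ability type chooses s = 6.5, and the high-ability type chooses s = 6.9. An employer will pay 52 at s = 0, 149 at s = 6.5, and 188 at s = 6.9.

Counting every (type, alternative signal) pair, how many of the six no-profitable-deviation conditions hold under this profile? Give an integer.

Mid-ability (own payoff 149 − 22.8×6.5 = 0.8): to s=0 gives 52 → profitable ✗; to s=6.9 gives 188 − 22.8×6.9 = 30.68 → profitable ✗.
Low-ability (own payoff 52): to s=6.5 gives 149 − 29.3×6.5 = -41.45 → no gain ✓; to s=6.9 gives 188 − 29.3×6.9 = -14.17 → no gain ✓.
High-ability (own payoff 188 − 6.1×6.9 = 145.91): to s=0 gives 52 → no gain ✓; to s=6.5 gives 149 − 6.1×6.5 = 109.35 → no gain ✓.
4 of the 6 constraints hold; not an equilibrium.

4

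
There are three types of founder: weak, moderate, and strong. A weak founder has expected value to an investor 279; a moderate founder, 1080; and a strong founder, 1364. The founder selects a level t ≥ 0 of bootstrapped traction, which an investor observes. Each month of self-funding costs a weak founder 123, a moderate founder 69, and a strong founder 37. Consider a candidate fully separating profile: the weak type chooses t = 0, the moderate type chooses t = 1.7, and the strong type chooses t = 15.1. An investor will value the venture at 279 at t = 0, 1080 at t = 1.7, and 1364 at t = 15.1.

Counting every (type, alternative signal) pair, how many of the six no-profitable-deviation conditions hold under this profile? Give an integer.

4

Strong (own payoff 1364 − 37×15.1 = 805.3): to t=0 gives 279 → no gain ✓; to t=1.7 gives 1080 − 37×1.7 = 1017.1 → profitable ✗.
Moderate (own payoff 1080 − 69×1.7 = 962.7): to t=0 gives 279 → no gain ✓; to t=15.1 gives 1364 − 69×15.1 = 322.1 → no gain ✓.
Weak (own payoff 279): to t=1.7 gives 1080 − 123×1.7 = 870.9 → profitable ✗; to t=15.1 gives 1364 − 123×15.1 = -493.3 → no gain ✓.
4 of the 6 constraints hold; not an equilibrium.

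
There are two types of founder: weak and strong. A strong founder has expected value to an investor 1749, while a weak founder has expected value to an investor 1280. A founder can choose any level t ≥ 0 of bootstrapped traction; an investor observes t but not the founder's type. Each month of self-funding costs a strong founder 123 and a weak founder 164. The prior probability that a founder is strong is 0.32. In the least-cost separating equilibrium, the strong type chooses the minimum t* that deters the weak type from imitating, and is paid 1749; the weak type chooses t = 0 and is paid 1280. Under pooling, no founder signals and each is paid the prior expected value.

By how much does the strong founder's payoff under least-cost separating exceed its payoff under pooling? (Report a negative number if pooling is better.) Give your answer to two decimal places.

-32.83

Least-cost separating signal: t* solves 1280 = 1749 − 164·t*, so t* = (1749 − 1280)/164 ≈ 2.8598.
Strong type's separating payoff: 1749 − 123 × t* = 1749 − 123 × (1749 − 1280)/164 = 1749 − 57687/164 = 1397.25.
Pooling payoff: 0.32 × 1749 + 0.68 × 1280 = 1430.08.
Difference: 1397.25 − 1430.08 = -32.83.
The strong type would prefer the pooling outcome.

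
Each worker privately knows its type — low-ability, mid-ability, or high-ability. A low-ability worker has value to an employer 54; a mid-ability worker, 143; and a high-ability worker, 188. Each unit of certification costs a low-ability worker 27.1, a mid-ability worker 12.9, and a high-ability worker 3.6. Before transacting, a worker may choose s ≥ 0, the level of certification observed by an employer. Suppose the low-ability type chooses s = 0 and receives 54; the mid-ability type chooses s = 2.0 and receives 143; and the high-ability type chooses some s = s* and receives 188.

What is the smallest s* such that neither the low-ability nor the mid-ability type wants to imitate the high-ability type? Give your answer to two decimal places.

Low-ability type (on-path payoff 54) won't mimic when 54 ≥ 188 − 27.1·s*, i.e. s* ≥ 4.94.
Mid-ability type (on-path payoff 143 − 12.9×2.0 = 117.2) won't mimic when 117.2 ≥ 188 − 12.9·s*, i.e. s* ≥ 5.49.
Both must hold, so s* = max(4.94, 5.49) = 5.49. The mid-ability type's constraint binds.

5.49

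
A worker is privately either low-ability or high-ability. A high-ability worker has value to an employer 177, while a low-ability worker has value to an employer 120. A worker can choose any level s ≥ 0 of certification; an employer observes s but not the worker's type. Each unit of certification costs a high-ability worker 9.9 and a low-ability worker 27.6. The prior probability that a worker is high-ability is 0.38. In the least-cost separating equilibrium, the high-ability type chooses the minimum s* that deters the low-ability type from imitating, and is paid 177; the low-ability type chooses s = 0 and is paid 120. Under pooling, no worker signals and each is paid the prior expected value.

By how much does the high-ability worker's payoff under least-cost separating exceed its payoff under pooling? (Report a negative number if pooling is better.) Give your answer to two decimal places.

Least-cost separating signal: s* solves 120 = 177 − 27.6·s*, so s* = (177 − 120)/27.6 ≈ 2.0652.
High-ability type's separating payoff: 177 − 9.9 × s* = 177 − 9.9 × (177 − 120)/27.6 = 177 − 564.3/27.6 ≈ 156.5543.
Pooling payoff: 0.38 × 177 + 0.62 × 120 = 141.66.
Difference: 156.5543 − 141.66 = 14.8943, i.e. 14.89 to two decimal places.
The high-ability type prefers to separate.

14.89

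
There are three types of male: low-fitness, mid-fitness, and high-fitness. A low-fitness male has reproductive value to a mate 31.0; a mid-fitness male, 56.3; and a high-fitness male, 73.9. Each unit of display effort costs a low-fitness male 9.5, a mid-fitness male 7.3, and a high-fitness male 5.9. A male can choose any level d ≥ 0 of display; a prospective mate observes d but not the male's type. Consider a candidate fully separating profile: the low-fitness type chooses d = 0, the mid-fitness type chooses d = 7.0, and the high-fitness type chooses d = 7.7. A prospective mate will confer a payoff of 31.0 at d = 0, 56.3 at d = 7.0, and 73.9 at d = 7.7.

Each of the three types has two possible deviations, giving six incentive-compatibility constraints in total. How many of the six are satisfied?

Mid-fitness (own payoff 56.3 − 7.3×7.0 = 5.2): to d=0 gives 31.0 → profitable ✗; to d=7.7 gives 73.9 − 7.3×7.7 = 17.69 → profitable ✗.
Low-fitness (own payoff 31.0): to d=7.0 gives 56.3 − 9.5×7.0 = -10.2 → no gain ✓; to d=7.7 gives 73.9 − 9.5×7.7 = 0.75 → no gain ✓.
High-fitness (own payoff 73.9 − 5.9×7.7 = 28.47): to d=0 gives 31.0 → profitable ✗; to d=7.0 gives 56.3 − 5.9×7.0 = 15 → no gain ✓.
3 of the 6 constraints hold; not an equilibrium.

3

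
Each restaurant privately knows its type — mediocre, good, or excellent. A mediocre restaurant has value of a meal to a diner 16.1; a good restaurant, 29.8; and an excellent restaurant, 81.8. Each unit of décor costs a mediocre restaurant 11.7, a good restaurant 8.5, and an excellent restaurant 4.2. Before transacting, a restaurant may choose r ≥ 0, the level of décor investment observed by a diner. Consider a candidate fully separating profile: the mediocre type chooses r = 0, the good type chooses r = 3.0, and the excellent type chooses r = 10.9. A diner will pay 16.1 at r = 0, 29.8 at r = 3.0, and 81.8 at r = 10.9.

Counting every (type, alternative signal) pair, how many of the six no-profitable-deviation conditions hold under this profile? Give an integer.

5

Excellent (own payoff 81.8 − 4.2×10.9 = 36.02): to r=0 gives 16.1 → no gain ✓; to r=3.0 gives 29.8 − 4.2×3.0 = 17.2 → no gain ✓.
Mediocre (own payoff 16.1): to r=3.0 gives 29.8 − 11.7×3.0 = -5.3 → no gain ✓; to r=10.9 gives 81.8 − 11.7×10.9 = -45.73 → no gain ✓.
Good (own payoff 29.8 − 8.5×3.0 = 4.3): to r=0 gives 16.1 → profitable ✗; to r=10.9 gives 81.8 − 8.5×10.9 = -10.85 → no gain ✓.
5 of the 6 constraints hold; not an equilibrium.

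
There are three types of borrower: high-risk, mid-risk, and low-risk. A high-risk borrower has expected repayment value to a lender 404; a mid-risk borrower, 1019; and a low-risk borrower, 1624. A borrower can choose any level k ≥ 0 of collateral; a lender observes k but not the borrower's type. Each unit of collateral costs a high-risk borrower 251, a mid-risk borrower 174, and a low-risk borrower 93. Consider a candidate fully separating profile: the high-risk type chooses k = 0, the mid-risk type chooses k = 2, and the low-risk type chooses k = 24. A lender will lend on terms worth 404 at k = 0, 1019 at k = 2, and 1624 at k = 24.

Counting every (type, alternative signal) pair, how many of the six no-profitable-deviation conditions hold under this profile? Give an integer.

Mid-risk (own payoff 1019 − 174×2 = 671): to k=0 gives 404 → no gain ✓; to k=24 gives 1624 − 174×24 = -2552 → no gain ✓.
Low-risk (own payoff 1624 − 93×24 = -608): to k=0 gives 404 → profitable ✗; to k=2 gives 1019 − 93×2 = 833 → profitable ✗.
High-risk (own payoff 404): to k=2 gives 1019 − 251×2 = 517 → profitable ✗; to k=24 gives 1624 − 251×24 = -4400 → no gain ✓.
3 of the 6 constraints hold; not an equilibrium.

3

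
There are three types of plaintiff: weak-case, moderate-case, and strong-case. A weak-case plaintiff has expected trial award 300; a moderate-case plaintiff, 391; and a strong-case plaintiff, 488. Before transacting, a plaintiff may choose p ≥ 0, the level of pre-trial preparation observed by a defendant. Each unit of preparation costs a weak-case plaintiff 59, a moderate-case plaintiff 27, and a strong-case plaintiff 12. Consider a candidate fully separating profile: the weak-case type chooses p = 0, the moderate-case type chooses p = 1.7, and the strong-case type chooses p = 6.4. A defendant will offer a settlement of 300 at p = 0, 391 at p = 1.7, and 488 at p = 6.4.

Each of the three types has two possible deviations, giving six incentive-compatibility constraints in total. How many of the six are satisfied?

6

Weak-case (own payoff 300): to p=1.7 gives 391 − 59×1.7 = 290.7 → no gain ✓; to p=6.4 gives 488 − 59×6.4 = 110.4 → no gain ✓.
Moderate-case (own payoff 391 − 27×1.7 = 345.1): to p=0 gives 300 → no gain ✓; to p=6.4 gives 488 − 27×6.4 = 315.2 → no gain ✓.
Strong-case (own payoff 488 − 12×6.4 = 411.2): to p=0 gives 300 → no gain ✓; to p=1.7 gives 391 − 12×1.7 = 370.6 → no gain ✓.
6 of the 6 constraints hold; this profile is a separating equilibrium.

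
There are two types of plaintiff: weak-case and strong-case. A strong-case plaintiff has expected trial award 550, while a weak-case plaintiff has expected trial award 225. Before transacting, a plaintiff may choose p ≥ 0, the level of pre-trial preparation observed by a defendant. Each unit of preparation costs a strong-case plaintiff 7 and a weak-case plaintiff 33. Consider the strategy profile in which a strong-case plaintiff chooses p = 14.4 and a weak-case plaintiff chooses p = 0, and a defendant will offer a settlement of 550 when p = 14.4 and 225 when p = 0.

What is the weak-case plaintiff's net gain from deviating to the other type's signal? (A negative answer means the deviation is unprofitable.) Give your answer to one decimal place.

-150.2

Playing p = 0 the weak-case plaintiff receives 225.
Deviating to p = 14.4 brings payment 550 at cost 33 × 14.4 = 475.2, netting 74.8.
Gain from deviating: 74.8 − 225 = -150.2.
The gain is negative, so the weak-case type's incentive-compatibility constraint is satisfied.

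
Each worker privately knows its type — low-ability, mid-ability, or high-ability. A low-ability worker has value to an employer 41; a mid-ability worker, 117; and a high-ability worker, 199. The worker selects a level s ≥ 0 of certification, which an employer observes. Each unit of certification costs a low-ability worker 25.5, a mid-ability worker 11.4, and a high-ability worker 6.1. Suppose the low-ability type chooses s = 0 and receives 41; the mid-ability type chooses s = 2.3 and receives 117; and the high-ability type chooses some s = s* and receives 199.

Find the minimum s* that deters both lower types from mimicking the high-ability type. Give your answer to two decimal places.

Mid-ability type (on-path payoff 117 − 11.4×2.3 = 90.78) won't mimic when 90.78 ≥ 199 − 11.4·s*, i.e. s* ≥ 9.49.
Low-ability type (on-path payoff 41) won't mimic when 41 ≥ 199 − 25.5·s*, i.e. s* ≥ 6.20.
Both must hold, so s* = max(6.20, 9.49) = 9.49. The mid-ability type's constraint binds.

9.49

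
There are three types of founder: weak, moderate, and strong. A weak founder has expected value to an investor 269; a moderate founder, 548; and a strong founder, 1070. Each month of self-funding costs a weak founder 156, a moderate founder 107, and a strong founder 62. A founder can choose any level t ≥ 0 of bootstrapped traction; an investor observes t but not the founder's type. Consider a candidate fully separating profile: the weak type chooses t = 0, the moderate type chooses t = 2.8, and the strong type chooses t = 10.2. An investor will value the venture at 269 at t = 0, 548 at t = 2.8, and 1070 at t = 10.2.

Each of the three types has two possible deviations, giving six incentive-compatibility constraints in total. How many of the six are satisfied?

Strong (own payoff 1070 − 62×10.2 = 437.6): to t=0 gives 269 → no gain ✓; to t=2.8 gives 548 − 62×2.8 = 374.4 → no gain ✓.
Weak (own payoff 269): to t=2.8 gives 548 − 156×2.8 = 111.2 → no gain ✓; to t=10.2 gives 1070 − 156×10.2 = -521.2 → no gain ✓.
Moderate (own payoff 548 − 107×2.8 = 248.4): to t=0 gives 269 → profitable ✗; to t=10.2 gives 1070 − 107×10.2 = -21.4 → no gain ✓.
5 of the 6 constraints hold; not an equilibrium.

5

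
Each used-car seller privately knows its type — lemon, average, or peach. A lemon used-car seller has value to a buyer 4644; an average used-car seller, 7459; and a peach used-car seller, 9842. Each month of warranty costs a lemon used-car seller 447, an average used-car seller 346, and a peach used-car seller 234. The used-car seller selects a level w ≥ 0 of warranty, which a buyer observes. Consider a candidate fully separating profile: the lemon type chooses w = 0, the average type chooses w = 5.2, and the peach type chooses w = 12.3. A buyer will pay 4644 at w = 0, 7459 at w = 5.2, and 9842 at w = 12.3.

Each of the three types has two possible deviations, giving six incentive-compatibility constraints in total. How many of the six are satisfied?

Peach (own payoff 9842 − 234×12.3 = 6963.8): to w=0 gives 4644 → no gain ✓; to w=5.2 gives 7459 − 234×5.2 = 6242.2 → no gain ✓.
Average (own payoff 7459 − 346×5.2 = 5659.8): to w=0 gives 4644 → no gain ✓; to w=12.3 gives 9842 − 346×12.3 = 5586.2 → no gain ✓.
Lemon (own payoff 4644): to w=5.2 gives 7459 − 447×5.2 = 5134.6 → profitable ✗; to w=12.3 gives 9842 − 447×12.3 = 4343.9 → no gain ✓.
5 of the 6 constraints hold; not an equilibrium.

5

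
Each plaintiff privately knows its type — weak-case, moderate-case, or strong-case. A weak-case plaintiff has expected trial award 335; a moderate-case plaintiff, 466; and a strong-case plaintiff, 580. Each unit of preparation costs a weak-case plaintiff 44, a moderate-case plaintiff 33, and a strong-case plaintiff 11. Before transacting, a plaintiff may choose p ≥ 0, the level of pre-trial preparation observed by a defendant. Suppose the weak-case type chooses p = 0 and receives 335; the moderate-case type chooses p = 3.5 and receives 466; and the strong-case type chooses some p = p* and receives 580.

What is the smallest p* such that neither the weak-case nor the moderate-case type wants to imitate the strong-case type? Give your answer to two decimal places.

6.95

Moderate-case type (on-path payoff 466 − 33×3.5 = 350.5) won't mimic when 350.5 ≥ 580 − 33·p*, i.e. p* ≥ 6.95.
Weak-case type (on-path payoff 335) won't mimic when 335 ≥ 580 − 44·p*, i.e. p* ≥ 5.57.
Both must hold, so p* = max(5.57, 6.95) = 6.95. The moderate-case type's constraint binds.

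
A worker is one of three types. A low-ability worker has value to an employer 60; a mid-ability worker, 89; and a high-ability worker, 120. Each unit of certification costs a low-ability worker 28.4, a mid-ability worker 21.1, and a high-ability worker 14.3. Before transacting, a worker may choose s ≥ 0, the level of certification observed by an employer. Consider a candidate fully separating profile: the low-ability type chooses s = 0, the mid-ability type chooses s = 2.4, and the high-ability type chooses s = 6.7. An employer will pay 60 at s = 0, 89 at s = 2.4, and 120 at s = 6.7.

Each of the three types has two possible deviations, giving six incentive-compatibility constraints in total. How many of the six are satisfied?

Mid-ability (own payoff 89 − 21.1×2.4 = 38.36): to s=0 gives 60 → profitable ✗; to s=6.7 gives 120 − 21.1×6.7 = -21.37 → no gain ✓.
Low-ability (own payoff 60): to s=2.4 gives 89 − 28.4×2.4 = 20.84 → no gain ✓; to s=6.7 gives 120 − 28.4×6.7 = -70.28 → no gain ✓.
High-ability (own payoff 120 − 14.3×6.7 = 24.19): to s=0 gives 60 → profitable ✗; to s=2.4 gives 89 − 14.3×2.4 = 54.68 → profitable ✗.
3 of the 6 constraints hold; not an equilibrium.

3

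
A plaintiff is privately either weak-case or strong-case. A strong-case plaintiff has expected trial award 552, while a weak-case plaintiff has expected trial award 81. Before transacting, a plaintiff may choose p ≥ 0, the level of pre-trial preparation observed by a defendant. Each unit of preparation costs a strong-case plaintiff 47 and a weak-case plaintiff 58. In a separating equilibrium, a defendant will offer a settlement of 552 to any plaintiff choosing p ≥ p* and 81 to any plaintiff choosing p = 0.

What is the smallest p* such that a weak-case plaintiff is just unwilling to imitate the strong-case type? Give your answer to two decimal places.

8.12

A weak-case plaintiff choosing p = 0 receives 81.
Imitating at p* instead would pay 552 at cost 58·p*, netting 552 − 58·p*.
Indifference: 81 = 552 − 58·p*, so p* = (552 − 81) / 58 ≈ 8.12.
At p* the weak-case type's incentive constraint just binds; the strong-case type strictly prefers p* since its per-unit cost is lower.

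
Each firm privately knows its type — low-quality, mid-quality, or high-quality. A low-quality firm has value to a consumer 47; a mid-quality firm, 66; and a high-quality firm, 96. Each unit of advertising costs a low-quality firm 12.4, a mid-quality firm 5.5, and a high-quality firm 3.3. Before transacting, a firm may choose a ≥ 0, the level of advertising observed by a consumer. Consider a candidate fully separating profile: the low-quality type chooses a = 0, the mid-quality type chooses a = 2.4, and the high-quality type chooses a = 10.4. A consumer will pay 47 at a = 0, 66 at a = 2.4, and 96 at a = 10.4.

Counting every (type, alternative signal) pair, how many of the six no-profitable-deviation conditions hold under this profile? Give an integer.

6

Mid-quality (own payoff 66 − 5.5×2.4 = 52.8): to a=0 gives 47 → no gain ✓; to a=10.4 gives 96 − 5.5×10.4 = 38.8 → no gain ✓.
High-quality (own payoff 96 − 3.3×10.4 = 61.68): to a=0 gives 47 → no gain ✓; to a=2.4 gives 66 − 3.3×2.4 = 58.08 → no gain ✓.
Low-quality (own payoff 47): to a=2.4 gives 66 − 12.4×2.4 = 36.24 → no gain ✓; to a=10.4 gives 96 − 12.4×10.4 = -32.96 → no gain ✓.
6 of the 6 constraints hold; this profile is a separating equilibrium.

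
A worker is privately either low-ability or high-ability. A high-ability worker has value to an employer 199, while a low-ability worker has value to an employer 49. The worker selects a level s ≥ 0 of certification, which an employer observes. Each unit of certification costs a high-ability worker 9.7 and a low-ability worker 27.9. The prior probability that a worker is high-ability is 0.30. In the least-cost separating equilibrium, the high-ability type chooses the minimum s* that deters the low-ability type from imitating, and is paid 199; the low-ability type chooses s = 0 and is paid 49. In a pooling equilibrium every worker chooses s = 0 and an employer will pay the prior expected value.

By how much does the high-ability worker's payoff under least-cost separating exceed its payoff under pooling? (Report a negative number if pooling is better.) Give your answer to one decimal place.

Least-cost separating signal: s* solves 49 = 199 − 27.9·s*, so s* = (199 − 49)/27.9 ≈ 5.3763.
High-ability type's separating payoff: 199 − 9.7 × s* = 199 − 9.7 × (199 − 49)/27.9 = 199 − 1455/27.9 ≈ 146.849.
Pooling payoff: 0.30 × 199 + 0.70 × 49 = 94.
Difference: 146.849 − 94 = 52.849, i.e. 52.8 to one decimal place.
The high-ability type prefers to separate.

52.8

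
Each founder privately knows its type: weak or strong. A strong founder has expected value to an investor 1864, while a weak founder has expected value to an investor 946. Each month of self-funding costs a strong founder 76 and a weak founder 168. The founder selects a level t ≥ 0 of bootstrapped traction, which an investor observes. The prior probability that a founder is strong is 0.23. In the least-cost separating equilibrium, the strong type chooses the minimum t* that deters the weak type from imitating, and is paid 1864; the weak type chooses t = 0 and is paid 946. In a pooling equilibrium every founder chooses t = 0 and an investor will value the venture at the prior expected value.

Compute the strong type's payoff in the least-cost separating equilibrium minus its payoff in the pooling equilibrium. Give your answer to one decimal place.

Least-cost separating signal: t* solves 946 = 1864 − 168·t*, so t* = (1864 − 946)/168 ≈ 5.4643.
Strong type's separating payoff: 1864 − 76 × t* = 1864 − 76 × (1864 − 946)/168 = 1864 − 69768/168 ≈ 1448.714.
Pooling payoff: 0.23 × 1864 + 0.77 × 946 = 1157.14.
Difference: 1448.714 − 1157.14 = 291.574, i.e. 291.6 to one decimal place.
The strong type prefers to separate.

291.6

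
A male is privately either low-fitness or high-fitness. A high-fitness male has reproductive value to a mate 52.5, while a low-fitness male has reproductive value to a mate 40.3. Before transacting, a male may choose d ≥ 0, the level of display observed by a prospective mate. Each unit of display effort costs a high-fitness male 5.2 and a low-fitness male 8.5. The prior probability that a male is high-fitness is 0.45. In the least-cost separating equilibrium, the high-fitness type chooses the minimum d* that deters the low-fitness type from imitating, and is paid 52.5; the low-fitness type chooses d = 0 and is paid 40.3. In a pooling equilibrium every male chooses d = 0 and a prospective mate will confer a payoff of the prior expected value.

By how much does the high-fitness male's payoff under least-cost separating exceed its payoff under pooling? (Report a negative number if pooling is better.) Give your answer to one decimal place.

Least-cost separating signal: d* solves 40.3 = 52.5 − 8.5·d*, so d* = (52.5 − 40.3)/8.5 ≈ 1.4353.
High-fitness type's separating payoff: 52.5 − 5.2 × d* = 52.5 − 5.2 × (52.5 − 40.3)/8.5 = 52.5 − 63.44/8.5 ≈ 45.036.
Pooling payoff: 0.45 × 52.5 + 0.55 × 40.3 = 45.79.
Difference: 45.036 − 45.79 = -0.754, i.e. -0.8 to one decimal place.
The high-fitness type would prefer the pooling outcome.

-0.8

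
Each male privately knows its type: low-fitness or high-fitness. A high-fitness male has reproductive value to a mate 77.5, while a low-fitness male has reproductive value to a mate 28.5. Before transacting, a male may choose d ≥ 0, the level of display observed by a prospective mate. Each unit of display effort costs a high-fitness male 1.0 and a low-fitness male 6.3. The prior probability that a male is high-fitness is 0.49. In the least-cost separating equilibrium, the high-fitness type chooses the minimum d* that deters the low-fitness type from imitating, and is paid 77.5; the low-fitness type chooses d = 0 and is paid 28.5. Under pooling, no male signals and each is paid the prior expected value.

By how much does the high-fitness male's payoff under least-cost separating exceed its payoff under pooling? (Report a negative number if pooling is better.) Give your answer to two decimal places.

Least-cost separating signal: d* solves 28.5 = 77.5 − 6.3·d*, so d* = (77.5 − 28.5)/6.3 ≈ 7.7778.
High-fitness type's separating payoff: 77.5 − 1.0 × d* = 77.5 − 1.0 × (77.5 − 28.5)/6.3 = 77.5 − 49/6.3 ≈ 69.7222.
Pooling payoff: 0.49 × 77.5 + 0.51 × 28.5 = 52.51.
Difference: 69.7222 − 52.51 = 17.2122, i.e. 17.21 to two decimal places.
The high-fitness type prefers to separate.

17.21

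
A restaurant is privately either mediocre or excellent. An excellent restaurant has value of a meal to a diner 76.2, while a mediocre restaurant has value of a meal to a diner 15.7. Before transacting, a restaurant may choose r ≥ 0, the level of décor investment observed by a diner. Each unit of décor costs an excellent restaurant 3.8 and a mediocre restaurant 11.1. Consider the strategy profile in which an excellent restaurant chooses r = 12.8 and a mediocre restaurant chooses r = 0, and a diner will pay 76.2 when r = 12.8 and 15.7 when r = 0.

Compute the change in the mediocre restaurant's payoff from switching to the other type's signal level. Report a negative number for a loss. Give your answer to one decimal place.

-81.6

Playing r = 0 the mediocre restaurant receives 15.7.
Deviating to r = 12.8 brings payment 76.2 at cost 11.1 × 12.8 = 142.08, netting -65.88.
Gain from deviating: -65.88 − 15.7 = -81.58, i.e. -81.6 to one decimal place.
The gain is negative, so the mediocre type's incentive-compatibility constraint is satisfied.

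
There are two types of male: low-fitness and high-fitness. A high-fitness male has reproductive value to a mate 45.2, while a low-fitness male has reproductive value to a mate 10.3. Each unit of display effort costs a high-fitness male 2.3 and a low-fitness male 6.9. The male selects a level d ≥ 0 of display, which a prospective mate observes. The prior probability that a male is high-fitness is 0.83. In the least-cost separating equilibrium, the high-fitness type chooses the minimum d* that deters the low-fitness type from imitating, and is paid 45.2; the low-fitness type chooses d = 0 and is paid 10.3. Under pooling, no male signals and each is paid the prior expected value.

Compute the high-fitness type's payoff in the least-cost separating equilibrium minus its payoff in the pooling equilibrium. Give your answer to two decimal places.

-5.70

Least-cost separating signal: d* solves 10.3 = 45.2 − 6.9·d*, so d* = (45.2 − 10.3)/6.9 ≈ 5.0580.
High-fitness type's separating payoff: 45.2 − 2.3 × d* = 45.2 − 2.3 × (45.2 − 10.3)/6.9 = 45.2 − 80.27/6.9 ≈ 33.5667.
Pooling payoff: 0.83 × 45.2 + 0.17 × 10.3 = 39.267.
Difference: 33.5667 − 39.267 = -5.7003, i.e. -5.70 to two decimal places.
The high-fitness type would prefer the pooling outcome.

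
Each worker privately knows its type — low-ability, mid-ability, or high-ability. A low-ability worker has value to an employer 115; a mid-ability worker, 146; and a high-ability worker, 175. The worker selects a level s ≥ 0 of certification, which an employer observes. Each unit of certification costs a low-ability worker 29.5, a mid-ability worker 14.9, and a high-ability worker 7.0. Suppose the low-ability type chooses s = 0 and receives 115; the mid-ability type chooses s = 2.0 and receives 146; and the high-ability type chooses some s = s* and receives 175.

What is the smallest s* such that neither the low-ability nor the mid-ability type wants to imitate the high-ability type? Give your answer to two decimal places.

3.95

Low-ability type (on-path payoff 115) won't mimic when 115 ≥ 175 − 29.5·s*, i.e. s* ≥ 2.03.
Mid-ability type (on-path payoff 146 − 14.9×2.0 = 116.2) won't mimic when 116.2 ≥ 175 − 14.9·s*, i.e. s* ≥ 3.95.
Both must hold, so s* = max(2.03, 3.95) = 3.95. The mid-ability type's constraint binds.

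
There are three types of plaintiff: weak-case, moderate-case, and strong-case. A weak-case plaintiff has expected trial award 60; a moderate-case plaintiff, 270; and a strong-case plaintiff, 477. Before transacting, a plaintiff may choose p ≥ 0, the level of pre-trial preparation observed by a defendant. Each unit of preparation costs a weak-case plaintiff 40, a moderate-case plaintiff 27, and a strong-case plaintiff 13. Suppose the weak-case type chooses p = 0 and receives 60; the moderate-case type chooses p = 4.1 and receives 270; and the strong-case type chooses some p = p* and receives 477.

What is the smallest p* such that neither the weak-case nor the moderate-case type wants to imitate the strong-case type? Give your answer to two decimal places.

11.77

Weak-case type (on-path payoff 60) won't mimic when 60 ≥ 477 − 40·p*, i.e. p* ≥ 10.43.
Moderate-case type (on-path payoff 270 − 27×4.1 = 159.3) won't mimic when 159.3 ≥ 477 − 27·p*, i.e. p* ≥ 11.77.
Both must hold, so p* = max(10.43, 11.77) = 11.77. The moderate-case type's constraint binds.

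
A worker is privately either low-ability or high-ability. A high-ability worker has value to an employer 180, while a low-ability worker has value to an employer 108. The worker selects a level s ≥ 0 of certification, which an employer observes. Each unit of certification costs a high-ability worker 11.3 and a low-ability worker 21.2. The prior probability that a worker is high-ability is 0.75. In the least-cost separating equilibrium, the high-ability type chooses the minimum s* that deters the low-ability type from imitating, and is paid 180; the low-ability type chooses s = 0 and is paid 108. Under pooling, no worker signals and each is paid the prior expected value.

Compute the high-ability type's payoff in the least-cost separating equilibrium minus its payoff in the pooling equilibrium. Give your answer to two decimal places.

-20.38

Least-cost separating signal: s* solves 108 = 180 − 21.2·s*, so s* = (180 − 108)/21.2 ≈ 3.3962.
High-ability type's separating payoff: 180 − 11.3 × s* = 180 − 11.3 × (180 − 108)/21.2 = 180 − 813.6/21.2 ≈ 141.6226.
Pooling payoff: 0.75 × 180 + 0.25 × 108 = 162.
Difference: 141.6226 − 162 = -20.3774, i.e. -20.38 to two decimal places.
The high-ability type would prefer the pooling outcome.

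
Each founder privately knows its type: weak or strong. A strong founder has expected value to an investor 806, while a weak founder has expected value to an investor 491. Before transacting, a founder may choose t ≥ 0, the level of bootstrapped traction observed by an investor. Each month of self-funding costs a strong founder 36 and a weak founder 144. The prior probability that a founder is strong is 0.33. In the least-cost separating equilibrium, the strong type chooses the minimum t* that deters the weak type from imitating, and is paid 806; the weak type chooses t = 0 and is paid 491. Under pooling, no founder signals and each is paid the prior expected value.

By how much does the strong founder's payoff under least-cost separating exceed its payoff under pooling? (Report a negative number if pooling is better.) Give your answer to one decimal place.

Least-cost separating signal: t* solves 491 = 806 − 144·t*, so t* = (806 − 491)/144 = 2.1875.
Strong type's separating payoff: 806 − 36 × t* = 806 − 36 × (806 − 491)/144 = 806 − 11340/144 = 727.25.
Pooling payoff: 0.33 × 806 + 0.67 × 491 = 594.95.
Difference: 727.25 − 594.95 = 132.3.
The strong type prefers to separate.

132.3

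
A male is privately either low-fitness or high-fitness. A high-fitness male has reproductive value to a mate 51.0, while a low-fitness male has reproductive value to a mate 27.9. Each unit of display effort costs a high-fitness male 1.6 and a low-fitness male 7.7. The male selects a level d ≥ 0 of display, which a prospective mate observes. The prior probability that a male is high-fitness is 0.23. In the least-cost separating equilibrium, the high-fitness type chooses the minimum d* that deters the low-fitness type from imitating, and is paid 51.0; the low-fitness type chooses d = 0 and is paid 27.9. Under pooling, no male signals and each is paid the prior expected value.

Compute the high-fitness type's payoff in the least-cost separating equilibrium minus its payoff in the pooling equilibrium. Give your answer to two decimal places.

Least-cost separating signal: d* solves 27.9 = 51.0 − 7.7·d*, so d* = (51.0 − 27.9)/7.7 = 3.
High-fitness type's separating payoff: 51.0 − 1.6 × d* = 51.0 − 1.6 × (51.0 − 27.9)/7.7 = 51.0 − 36.96/7.7 = 46.2.
Pooling payoff: 0.23 × 51.0 + 0.77 × 27.9 = 33.213.
Difference: 46.2 − 33.213 = 12.987, i.e. 12.99 to two decimal places.
The high-fitness type prefers to separate.

12.99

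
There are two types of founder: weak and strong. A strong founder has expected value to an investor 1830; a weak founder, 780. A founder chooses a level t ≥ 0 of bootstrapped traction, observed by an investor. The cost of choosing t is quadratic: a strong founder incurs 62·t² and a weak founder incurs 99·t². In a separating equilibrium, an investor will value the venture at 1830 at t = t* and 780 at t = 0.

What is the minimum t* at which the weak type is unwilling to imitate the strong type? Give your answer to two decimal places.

3.26

The weak type at t = 0 receives 780; imitating at t* yields 1830 − 99·t*².
Indifference: 780 = 1830 − 99·t*², so t*² = (1830 − 780) / 99 ≈ 10.6061.
t* = √10.6061 ≈ 3.26.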